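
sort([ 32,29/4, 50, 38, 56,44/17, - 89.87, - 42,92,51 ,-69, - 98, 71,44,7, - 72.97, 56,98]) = [ - 98,- 89.87,  -  72.97, - 69, - 42,  44/17, 7, 29/4,32,38,44,50,51,56,  56, 71,92, 98 ]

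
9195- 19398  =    -  10203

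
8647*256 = 2213632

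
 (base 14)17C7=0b1000011000011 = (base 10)4291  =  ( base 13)1c51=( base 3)12212221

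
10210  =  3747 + 6463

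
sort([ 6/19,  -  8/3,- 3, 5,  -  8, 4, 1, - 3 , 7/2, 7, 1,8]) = [ - 8,- 3, - 3 , - 8/3,  6/19, 1, 1 , 7/2, 4, 5,7,8 ] 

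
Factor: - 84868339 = -257^1*330227^1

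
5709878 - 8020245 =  - 2310367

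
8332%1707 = 1504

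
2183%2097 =86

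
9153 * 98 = 896994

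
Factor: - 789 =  - 3^1 * 263^1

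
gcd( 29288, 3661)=3661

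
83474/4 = 41737/2 =20868.50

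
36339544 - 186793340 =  - 150453796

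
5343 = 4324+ 1019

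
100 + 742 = 842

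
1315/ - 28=- 47  +  1/28 = - 46.96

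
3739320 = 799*4680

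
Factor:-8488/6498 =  - 4244/3249 =- 2^2*3^( - 2 )*19^( - 2 )*1061^1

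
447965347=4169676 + 443795671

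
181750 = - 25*(-7270)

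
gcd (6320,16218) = 2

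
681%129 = 36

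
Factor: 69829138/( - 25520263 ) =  - 2^1*37^1*601^( - 1)*42463^( - 1)*943637^1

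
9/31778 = 9/31778=0.00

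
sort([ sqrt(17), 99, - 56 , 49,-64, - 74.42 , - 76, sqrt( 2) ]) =[ - 76, - 74.42, - 64,-56, sqrt( 2 ),sqrt(17), 49,99 ] 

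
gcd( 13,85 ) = 1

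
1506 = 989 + 517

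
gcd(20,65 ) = 5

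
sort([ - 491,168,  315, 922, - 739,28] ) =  [ - 739,-491, 28,168 , 315, 922]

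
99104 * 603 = 59759712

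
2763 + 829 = 3592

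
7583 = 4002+3581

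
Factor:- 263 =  - 263^1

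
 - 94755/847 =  - 112 + 109/847 = - 111.87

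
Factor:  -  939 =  - 3^1*313^1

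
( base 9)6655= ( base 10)4910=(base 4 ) 1030232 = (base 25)7la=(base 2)1001100101110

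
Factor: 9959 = 23^1 * 433^1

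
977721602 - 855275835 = 122445767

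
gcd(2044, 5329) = 73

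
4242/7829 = 4242/7829 = 0.54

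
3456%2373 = 1083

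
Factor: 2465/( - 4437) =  - 5/9 = - 3^( - 2 ) * 5^1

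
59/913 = 59/913 = 0.06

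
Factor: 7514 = 2^1*13^1*17^2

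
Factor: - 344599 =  - 344599^1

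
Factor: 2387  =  7^1*11^1  *  31^1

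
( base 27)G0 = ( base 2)110110000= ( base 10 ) 432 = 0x1b0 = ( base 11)363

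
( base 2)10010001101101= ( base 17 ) 1f49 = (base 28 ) bp1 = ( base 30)AAP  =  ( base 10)9325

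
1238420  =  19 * 65180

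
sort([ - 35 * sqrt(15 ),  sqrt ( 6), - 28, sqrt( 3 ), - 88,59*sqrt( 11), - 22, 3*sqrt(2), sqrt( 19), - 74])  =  [ - 35*sqrt( 15 ),-88 ,-74 , - 28, - 22,sqrt(3 ), sqrt( 6 ), 3*sqrt( 2 ) , sqrt( 19),  59*sqrt( 11 ) ] 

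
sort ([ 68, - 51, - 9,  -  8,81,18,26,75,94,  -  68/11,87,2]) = [-51,-9, - 8,-68/11,2,  18, 26,68,75,81,  87,  94 ]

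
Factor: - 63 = - 3^2*7^1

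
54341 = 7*7763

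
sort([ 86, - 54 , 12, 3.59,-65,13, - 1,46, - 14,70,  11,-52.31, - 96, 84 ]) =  [-96, - 65, - 54, - 52.31, - 14, - 1,3.59, 11  ,  12 , 13, 46,70,84,  86 ]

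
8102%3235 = 1632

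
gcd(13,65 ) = 13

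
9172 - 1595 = 7577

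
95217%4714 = 937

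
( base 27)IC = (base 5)3443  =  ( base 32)FI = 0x1f2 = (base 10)498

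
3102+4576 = 7678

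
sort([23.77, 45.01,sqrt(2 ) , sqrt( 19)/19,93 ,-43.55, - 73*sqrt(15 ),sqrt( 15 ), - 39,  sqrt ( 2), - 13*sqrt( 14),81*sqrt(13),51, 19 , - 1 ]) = [- 73*sqrt( 15 ), - 13*sqrt(14 ), - 43.55, - 39, - 1,sqrt ( 19 ) /19,sqrt( 2 ),sqrt ( 2), sqrt( 15),19,23.77, 45.01,51,  93,81*sqrt( 13)] 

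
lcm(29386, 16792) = 117544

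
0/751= 0= 0.00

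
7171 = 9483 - 2312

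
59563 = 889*67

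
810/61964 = 405/30982= 0.01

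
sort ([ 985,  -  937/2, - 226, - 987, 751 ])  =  [-987, - 937/2, - 226, 751, 985]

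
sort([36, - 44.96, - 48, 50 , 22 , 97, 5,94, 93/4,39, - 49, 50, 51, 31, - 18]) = [ - 49, - 48,- 44.96, - 18,5, 22, 93/4,  31, 36, 39,50, 50 , 51, 94 , 97]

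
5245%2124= 997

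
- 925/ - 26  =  925/26 = 35.58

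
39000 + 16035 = 55035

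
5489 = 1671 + 3818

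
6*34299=205794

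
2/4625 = 2/4625 = 0.00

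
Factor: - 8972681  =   - 43^1 * 208667^1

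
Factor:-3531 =  -  3^1*11^1 * 107^1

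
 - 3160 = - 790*4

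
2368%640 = 448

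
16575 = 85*195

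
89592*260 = 23293920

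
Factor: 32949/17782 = 63/34 = 2^(-1)*3^2*7^1*17^ (  -  1)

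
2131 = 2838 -707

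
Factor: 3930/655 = 2^1*3^1 = 6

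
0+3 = 3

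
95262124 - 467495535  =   - 372233411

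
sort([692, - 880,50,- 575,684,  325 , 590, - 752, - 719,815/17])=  [-880, - 752, - 719, -575,815/17, 50,325, 590,684,692] 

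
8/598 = 4/299 = 0.01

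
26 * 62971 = 1637246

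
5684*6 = 34104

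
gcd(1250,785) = 5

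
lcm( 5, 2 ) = 10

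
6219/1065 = 2073/355 = 5.84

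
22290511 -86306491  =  -64015980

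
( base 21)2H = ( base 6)135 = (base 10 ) 59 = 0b111011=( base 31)1s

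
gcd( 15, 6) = 3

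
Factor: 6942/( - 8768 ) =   -  2^(  -  5) * 3^1*13^1*89^1*137^( - 1 ) = - 3471/4384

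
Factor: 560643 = 3^1 * 17^1*10993^1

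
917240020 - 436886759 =480353261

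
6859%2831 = 1197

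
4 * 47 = 188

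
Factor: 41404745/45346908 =2^( - 2 )*3^( - 1 ) * 5^1*3778909^(  -  1 )*8280949^1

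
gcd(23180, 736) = 4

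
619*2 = 1238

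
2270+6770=9040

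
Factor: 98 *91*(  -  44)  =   - 392392 = - 2^3*7^3*11^1*13^1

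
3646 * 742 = 2705332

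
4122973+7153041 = 11276014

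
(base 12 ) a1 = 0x79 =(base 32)3P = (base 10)121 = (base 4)1321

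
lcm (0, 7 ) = 0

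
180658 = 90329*2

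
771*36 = 27756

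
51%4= 3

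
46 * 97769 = 4497374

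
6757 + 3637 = 10394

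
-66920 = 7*( - 9560 )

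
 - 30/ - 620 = 3/62 = 0.05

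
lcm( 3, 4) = 12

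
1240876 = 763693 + 477183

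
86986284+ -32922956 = 54063328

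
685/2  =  342 + 1/2 = 342.50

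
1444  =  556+888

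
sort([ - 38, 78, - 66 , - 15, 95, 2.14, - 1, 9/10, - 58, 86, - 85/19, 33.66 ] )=[-66, - 58,- 38,-15,-85/19, - 1,9/10,  2.14,33.66 , 78,  86 , 95 ]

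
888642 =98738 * 9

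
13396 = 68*197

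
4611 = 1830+2781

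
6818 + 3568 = 10386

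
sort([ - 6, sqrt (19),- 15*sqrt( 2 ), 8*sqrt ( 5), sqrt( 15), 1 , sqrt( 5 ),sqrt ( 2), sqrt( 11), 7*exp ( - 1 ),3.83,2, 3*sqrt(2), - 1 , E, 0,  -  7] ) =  [-15*sqrt( 2),- 7, - 6,-1,0,1,sqrt( 2),2,sqrt( 5 ),7*exp ( - 1),E, sqrt( 11 ),  3.83, sqrt( 15), 3 * sqrt (2),sqrt(19),8  *sqrt( 5)] 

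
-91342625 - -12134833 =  - 79207792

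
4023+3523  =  7546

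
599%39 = 14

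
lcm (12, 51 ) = 204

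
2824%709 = 697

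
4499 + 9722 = 14221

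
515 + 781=1296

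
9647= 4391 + 5256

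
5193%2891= 2302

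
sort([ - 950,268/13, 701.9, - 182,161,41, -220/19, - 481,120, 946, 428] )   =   [  -  950, - 481, - 182, - 220/19 , 268/13,41,120,161,428,701.9,946]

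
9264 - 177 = 9087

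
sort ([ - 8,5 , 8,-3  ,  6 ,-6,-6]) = [-8, - 6, - 6, -3 , 5,6, 8]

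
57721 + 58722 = 116443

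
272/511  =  272/511 =0.53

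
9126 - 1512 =7614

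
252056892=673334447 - 421277555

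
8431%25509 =8431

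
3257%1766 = 1491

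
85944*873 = 75029112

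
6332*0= 0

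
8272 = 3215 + 5057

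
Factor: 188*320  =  2^8 * 5^1*47^1 = 60160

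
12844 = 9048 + 3796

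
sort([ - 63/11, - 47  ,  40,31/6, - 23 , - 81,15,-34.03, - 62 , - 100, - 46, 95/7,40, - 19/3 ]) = [ - 100, - 81,-62, - 47, - 46, -34.03 , - 23 , - 19/3,-63/11,31/6,95/7 , 15,40, 40] 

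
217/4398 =217/4398 = 0.05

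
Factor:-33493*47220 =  - 1581539460=-2^2*3^1*5^1*787^1*33493^1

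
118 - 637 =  - 519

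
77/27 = 2+23/27 = 2.85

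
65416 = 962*68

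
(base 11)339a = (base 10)4465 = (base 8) 10561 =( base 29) 58s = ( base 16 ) 1171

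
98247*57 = 5600079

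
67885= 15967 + 51918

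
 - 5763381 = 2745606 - 8508987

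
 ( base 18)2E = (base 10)50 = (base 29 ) 1l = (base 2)110010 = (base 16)32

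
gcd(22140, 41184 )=36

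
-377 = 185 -562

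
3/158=3/158 = 0.02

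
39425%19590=245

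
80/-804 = -20/201= - 0.10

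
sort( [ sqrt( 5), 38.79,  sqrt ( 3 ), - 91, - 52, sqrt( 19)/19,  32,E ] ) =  [ - 91 , - 52,sqrt( 19) /19, sqrt(3 ), sqrt(5), E, 32,38.79]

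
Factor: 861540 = 2^2 * 3^1*5^1 *83^1*173^1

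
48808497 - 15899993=32908504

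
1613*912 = 1471056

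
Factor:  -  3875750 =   -  2^1*5^3*37^1 * 419^1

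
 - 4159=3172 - 7331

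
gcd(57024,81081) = 891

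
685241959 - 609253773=75988186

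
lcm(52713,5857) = 52713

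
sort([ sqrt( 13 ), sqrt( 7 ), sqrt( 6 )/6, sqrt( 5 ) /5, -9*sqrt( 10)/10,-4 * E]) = [  -  4 * E,  -  9*sqrt( 10)/10 , sqrt(6 ) /6,sqrt (5) /5,sqrt( 7),sqrt( 13)]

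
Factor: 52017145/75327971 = 5^1 * 23^1*383^1* 397^ (  -  1 )*1181^1*189743^( - 1)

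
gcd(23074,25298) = 278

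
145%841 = 145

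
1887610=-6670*(-283) 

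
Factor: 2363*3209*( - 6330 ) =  - 2^1*3^1 *5^1* 17^1*139^1 * 211^1*3209^1= -  47999548110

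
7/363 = 7/363 = 0.02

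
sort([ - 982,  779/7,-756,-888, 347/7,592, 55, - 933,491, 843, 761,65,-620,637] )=[ - 982, - 933, - 888, - 756,  -  620, 347/7,55, 65,779/7,  491,592,  637,761, 843]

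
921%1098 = 921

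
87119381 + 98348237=185467618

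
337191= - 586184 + 923375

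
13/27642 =13/27642 =0.00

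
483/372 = 1+37/124 = 1.30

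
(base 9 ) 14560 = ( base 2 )10011011010000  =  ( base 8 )23320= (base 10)9936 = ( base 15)2E26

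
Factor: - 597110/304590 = -3^( - 1)*11^( - 1) * 13^( - 1) * 29^2 = - 841/429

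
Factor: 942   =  2^1*3^1*157^1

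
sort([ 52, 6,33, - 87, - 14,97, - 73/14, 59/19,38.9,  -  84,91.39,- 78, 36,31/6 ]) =[ - 87, - 84,-78,  -  14,  -  73/14,59/19 , 31/6, 6, 33,36,38.9, 52, 91.39,97] 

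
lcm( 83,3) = 249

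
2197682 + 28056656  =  30254338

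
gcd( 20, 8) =4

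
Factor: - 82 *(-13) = 1066  =  2^1 * 13^1*41^1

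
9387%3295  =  2797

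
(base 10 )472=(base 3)122111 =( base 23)kc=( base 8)730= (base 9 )574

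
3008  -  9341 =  - 6333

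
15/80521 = 15/80521 =0.00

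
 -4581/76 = -4581/76 = - 60.28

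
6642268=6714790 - 72522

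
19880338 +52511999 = 72392337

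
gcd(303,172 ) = 1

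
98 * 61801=6056498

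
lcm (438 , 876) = 876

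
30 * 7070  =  212100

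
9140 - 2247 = 6893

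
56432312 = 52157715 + 4274597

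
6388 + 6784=13172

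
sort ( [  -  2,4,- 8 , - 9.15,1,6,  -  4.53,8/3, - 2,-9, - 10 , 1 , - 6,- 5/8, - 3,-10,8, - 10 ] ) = [ - 10,- 10, - 10, - 9.15, - 9, - 8, - 6, - 4.53, - 3, - 2,-2,-5/8,1, 1,8/3,4,6,8]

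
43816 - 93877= - 50061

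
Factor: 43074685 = 5^1*17^1 * 331^1*1531^1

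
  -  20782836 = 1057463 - 21840299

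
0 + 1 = 1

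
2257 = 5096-2839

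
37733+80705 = 118438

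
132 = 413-281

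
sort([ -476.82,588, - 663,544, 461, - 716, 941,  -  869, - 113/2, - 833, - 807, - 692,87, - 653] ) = [ - 869, - 833, -807,-716, - 692, -663,-653, - 476.82, - 113/2,87,461,544,588, 941 ] 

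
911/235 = 911/235 = 3.88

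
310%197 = 113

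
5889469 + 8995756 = 14885225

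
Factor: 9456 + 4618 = 2^1*31^1 * 227^1 =14074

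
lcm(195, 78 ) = 390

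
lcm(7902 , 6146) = 55314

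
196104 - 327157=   -  131053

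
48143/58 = 830 + 3/58 = 830.05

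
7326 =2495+4831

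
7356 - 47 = 7309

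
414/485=414/485 =0.85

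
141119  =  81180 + 59939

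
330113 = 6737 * 49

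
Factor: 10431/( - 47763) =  - 3^ (  -  1)*19^1*29^( - 1) = - 19/87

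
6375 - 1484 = 4891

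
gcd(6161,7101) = 1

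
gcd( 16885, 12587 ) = 307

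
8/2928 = 1/366 = 0.00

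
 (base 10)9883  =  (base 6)113431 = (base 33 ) 92g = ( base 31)a8p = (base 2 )10011010011011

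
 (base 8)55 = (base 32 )1D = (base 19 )27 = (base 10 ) 45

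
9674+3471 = 13145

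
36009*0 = 0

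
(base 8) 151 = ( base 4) 1221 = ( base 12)89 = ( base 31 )3C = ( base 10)105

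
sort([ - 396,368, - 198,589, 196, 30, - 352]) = [ - 396,-352, - 198,30 , 196,368 , 589 ] 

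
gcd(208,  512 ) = 16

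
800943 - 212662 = 588281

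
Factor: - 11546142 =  - 2^1*3^1 *1153^1*1669^1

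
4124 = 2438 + 1686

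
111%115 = 111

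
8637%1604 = 617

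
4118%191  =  107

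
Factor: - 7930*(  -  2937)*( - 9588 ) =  - 223308451080 =- 2^3*3^2*5^1*11^1 * 13^1*17^1*47^1*61^1*89^1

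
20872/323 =64 + 200/323   =  64.62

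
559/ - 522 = - 2 + 485/522 = -  1.07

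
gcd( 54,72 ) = 18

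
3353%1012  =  317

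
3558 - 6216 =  -2658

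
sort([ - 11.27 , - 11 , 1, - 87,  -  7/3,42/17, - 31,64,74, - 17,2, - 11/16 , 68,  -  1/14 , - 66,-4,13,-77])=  [ - 87, - 77,-66, - 31,-17,  -  11.27, - 11, - 4, - 7/3, - 11/16, - 1/14,1, 2,42/17,13,  64,68,74]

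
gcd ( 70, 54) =2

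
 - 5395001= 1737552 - 7132553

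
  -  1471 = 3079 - 4550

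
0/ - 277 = 0/1 = - 0.00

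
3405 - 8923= - 5518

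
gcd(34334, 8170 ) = 2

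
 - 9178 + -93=-9271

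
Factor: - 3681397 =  - 523^1*7039^1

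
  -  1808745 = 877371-2686116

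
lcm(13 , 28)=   364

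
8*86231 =689848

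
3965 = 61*65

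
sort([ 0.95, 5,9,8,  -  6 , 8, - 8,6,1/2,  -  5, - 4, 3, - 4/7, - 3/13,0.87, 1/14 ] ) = [  -  8, - 6, - 5, -4, - 4/7, - 3/13,1/14,1/2,0.87,0.95, 3,5,6,8, 8,9 ]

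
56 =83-27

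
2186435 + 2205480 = 4391915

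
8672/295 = 29 + 117/295 = 29.40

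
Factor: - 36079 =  -109^1*331^1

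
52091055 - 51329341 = 761714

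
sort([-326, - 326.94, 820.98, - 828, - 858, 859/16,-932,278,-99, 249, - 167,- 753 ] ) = [ - 932,-858,  -  828,-753, - 326.94, -326 ,  -  167, - 99,859/16 , 249, 278,  820.98]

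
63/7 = 9 = 9.00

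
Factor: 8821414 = 2^1*7^1*630101^1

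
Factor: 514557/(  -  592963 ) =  - 3^2 *7^( - 1 ) *23^( - 1) * 29^( - 1)*127^( - 1 )* 57173^1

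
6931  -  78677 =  - 71746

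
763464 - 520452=243012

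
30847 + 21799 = 52646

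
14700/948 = 1225/79= 15.51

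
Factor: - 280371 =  - 3^1* 7^1*13^2*79^1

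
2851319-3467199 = -615880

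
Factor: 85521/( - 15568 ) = - 2^( - 4)*3^1*7^( - 1)*29^1*139^( - 1)*983^1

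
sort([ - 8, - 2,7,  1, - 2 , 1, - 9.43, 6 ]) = [-9.43,-8,  -  2,-2,1, 1, 6, 7]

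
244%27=1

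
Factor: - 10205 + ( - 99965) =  - 110170 = - 2^1 * 5^1*23^1 * 479^1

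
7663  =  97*79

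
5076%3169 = 1907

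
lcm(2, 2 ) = 2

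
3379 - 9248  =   - 5869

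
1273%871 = 402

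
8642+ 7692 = 16334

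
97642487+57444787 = 155087274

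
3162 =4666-1504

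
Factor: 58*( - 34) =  - 2^2*17^1*29^1 =- 1972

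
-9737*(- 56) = 545272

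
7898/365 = 21+233/365 = 21.64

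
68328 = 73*936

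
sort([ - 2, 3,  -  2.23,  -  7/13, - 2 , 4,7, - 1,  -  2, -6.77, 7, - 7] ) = [ - 7, - 6.77,- 2.23, - 2  ,- 2, - 2,- 1,  -  7/13,  3,4, 7, 7 ] 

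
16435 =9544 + 6891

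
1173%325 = 198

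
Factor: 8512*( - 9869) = -2^6*7^1*19^1 * 71^1*139^1 = - 84004928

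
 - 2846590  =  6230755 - 9077345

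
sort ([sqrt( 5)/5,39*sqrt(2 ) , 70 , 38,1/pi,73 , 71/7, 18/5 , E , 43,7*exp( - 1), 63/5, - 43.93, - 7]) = [ - 43.93, - 7, 1/pi, sqrt(  5)/5, 7*exp( - 1 ), E,18/5,71/7 , 63/5,  38,43,39 * sqrt(2),  70,73]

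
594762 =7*84966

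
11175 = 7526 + 3649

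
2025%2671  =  2025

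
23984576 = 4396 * 5456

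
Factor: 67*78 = 2^1 * 3^1*13^1*67^1 = 5226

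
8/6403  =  8/6403 = 0.00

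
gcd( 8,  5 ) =1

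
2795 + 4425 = 7220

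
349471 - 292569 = 56902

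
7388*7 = 51716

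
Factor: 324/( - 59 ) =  - 2^2*3^4*59^( - 1 ) 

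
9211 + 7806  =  17017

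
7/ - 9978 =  - 1 + 9971/9978  =  - 0.00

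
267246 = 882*303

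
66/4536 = 11/756 = 0.01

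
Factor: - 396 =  - 2^2 * 3^2*11^1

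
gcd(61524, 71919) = 9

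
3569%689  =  124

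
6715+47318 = 54033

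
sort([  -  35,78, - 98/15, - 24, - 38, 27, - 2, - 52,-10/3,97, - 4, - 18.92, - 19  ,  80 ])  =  [ - 52, - 38, - 35 , - 24,-19, - 18.92, - 98/15,-4, - 10/3,- 2,  27,78, 80, 97]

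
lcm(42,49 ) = 294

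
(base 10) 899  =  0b1110000011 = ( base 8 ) 1603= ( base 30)TT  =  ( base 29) 120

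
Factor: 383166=2^1*3^2*7^1*3041^1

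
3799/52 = 73 + 3/52 = 73.06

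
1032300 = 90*11470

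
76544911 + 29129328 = 105674239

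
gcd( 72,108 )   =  36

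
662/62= 10 + 21/31=   10.68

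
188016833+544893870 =732910703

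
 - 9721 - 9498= - 19219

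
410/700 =41/70=0.59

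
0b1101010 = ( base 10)106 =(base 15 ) 71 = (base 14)78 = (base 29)3j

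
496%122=8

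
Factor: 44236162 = 2^1 * 1801^1*12281^1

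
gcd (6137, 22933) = 323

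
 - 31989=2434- 34423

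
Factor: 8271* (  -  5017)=-3^2*29^1*173^1*919^1 = - 41495607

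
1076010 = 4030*267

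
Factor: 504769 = 653^1*773^1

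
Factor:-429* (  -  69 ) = 3^2*11^1* 13^1*23^1 = 29601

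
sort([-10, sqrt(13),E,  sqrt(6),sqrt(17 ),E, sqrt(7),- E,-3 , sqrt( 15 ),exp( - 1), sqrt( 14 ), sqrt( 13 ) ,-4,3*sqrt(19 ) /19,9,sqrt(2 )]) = [ - 10 , - 4,-3,-E,exp ( - 1), 3*sqrt( 19 ) /19,  sqrt( 2), sqrt( 6 ), sqrt ( 7 ),E, E,sqrt(13 ),sqrt( 13),  sqrt( 14 ), sqrt( 15),sqrt( 17 ),9] 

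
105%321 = 105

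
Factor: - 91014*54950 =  - 5001219300 = - 2^2*3^1*5^2*7^2*11^1*157^1 * 197^1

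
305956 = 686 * 446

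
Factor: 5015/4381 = 5^1 * 13^(-1)*17^1*59^1*337^( - 1)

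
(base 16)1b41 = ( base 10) 6977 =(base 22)E93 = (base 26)A89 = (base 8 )15501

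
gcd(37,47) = 1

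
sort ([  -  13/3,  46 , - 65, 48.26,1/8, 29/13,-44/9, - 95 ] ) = [ - 95,- 65, - 44/9, - 13/3, 1/8, 29/13, 46,48.26]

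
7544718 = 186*40563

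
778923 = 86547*9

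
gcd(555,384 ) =3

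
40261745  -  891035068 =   -  850773323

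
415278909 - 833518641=  -  418239732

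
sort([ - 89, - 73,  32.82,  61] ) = [ - 89, - 73,32.82,61] 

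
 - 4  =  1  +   - 5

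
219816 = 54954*4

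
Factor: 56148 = 2^2 * 3^1 *4679^1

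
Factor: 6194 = 2^1 * 19^1 * 163^1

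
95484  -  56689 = 38795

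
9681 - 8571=1110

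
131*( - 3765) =  -  493215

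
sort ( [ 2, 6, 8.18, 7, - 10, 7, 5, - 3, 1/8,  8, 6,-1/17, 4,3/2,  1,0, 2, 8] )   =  [-10, - 3,-1/17, 0, 1/8, 1, 3/2 , 2 , 2, 4,5, 6,6, 7,7 , 8,8,8.18 ] 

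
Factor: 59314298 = 2^1*29657149^1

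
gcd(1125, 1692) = 9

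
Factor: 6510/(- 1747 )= - 2^1*3^1*5^1 * 7^1*31^1*1747^( - 1)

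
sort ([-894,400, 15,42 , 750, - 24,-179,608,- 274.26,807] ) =[ - 894,-274.26, - 179 ,-24, 15,42,400,608,750,807 ] 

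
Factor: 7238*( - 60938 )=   -  441069244=- 2^2*7^1*11^1*47^1*30469^1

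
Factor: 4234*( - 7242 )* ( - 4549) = 139484294772= 2^2*3^1*17^1*29^1*71^1*73^1*4549^1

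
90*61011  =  5490990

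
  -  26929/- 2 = 26929/2 = 13464.50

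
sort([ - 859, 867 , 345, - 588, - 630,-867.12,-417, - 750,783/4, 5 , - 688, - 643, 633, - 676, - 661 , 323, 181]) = [ - 867.12, - 859, - 750, - 688,-676, - 661, - 643 ,  -  630 , - 588, - 417, 5,181 , 783/4,323, 345,633,867]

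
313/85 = 3  +  58/85 = 3.68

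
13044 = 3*4348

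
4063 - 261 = 3802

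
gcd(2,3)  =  1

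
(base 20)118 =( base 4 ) 12230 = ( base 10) 428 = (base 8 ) 654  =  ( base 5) 3203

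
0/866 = 0 =0.00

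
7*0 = 0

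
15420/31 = 497 + 13/31  =  497.42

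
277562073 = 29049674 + 248512399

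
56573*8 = 452584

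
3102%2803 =299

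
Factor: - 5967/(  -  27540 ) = 13/60 = 2^( - 2)*3^(  -  1 )*5^( - 1) * 13^1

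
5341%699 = 448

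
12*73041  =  876492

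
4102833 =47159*87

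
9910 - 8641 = 1269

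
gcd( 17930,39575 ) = 5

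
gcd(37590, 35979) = 537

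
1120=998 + 122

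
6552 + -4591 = 1961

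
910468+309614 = 1220082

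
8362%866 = 568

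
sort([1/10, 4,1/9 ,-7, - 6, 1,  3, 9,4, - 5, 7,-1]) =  [ - 7,-6 , - 5,-1,  1/10,  1/9, 1, 3,4, 4,7,9] 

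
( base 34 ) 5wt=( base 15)209C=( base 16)1AF1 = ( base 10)6897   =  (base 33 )6b0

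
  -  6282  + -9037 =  - 15319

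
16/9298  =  8/4649=0.00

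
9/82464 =3/27488 = 0.00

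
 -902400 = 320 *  ( - 2820)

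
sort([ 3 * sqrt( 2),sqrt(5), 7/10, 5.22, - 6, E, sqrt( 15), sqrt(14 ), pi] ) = [-6, 7/10,sqrt( 5 ), E,pi, sqrt(14),sqrt( 15),3*sqrt(2 ), 5.22]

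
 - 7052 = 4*(-1763)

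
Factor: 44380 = 2^2 * 5^1*7^1*317^1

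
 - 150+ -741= -891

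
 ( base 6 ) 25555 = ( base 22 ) 80f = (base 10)3887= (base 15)1242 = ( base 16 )F2F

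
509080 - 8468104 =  - 7959024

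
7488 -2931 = 4557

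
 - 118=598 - 716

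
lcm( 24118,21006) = 651186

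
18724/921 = 20 + 304/921=20.33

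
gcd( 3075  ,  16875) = 75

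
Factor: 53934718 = 2^1 * 26967359^1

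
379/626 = 379/626 = 0.61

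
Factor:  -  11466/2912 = -63/16 = - 2^( - 4)*3^2 * 7^1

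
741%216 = 93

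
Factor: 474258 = 2^1*3^1 * 79043^1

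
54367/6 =9061 + 1/6=   9061.17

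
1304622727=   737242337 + 567380390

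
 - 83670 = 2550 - 86220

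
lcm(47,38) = 1786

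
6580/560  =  47/4 = 11.75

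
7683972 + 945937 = 8629909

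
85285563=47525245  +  37760318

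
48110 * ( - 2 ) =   -  96220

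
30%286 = 30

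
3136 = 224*14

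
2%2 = 0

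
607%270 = 67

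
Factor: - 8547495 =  - 3^1*5^1*11^1* 51803^1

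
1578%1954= 1578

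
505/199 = 2 + 107/199 = 2.54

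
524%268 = 256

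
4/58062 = 2/29031 = 0.00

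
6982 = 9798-2816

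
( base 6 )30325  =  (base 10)4013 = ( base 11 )3019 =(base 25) 6AD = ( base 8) 7655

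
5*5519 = 27595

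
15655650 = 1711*9150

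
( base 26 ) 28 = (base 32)1s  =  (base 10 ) 60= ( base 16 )3C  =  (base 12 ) 50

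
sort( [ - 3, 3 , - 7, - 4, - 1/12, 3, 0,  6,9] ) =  [ - 7, -4, - 3,  -  1/12,0,3, 3,  6, 9] 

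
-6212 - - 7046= 834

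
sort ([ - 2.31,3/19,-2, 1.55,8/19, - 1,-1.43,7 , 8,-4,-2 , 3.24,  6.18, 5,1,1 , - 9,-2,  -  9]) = [ - 9, - 9 , -4, - 2.31,  -  2,-2,-2, - 1.43,-1,3/19,8/19, 1,1,1.55,3.24,5,6.18, 7,8 ] 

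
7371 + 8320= 15691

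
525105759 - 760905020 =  - 235799261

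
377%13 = 0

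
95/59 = 95/59 = 1.61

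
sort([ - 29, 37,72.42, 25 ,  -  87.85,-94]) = [ - 94,- 87.85, - 29,25, 37, 72.42] 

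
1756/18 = 97 + 5/9= 97.56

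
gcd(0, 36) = 36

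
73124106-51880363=21243743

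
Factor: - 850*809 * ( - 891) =2^1*3^4 * 5^2 * 11^1 * 17^1 * 809^1=612696150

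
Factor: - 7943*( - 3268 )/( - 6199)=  - 25957724/6199 = -2^2 * 13^2*19^1 * 43^1*47^1*6199^( - 1) 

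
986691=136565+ 850126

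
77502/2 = 38751 =38751.00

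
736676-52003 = 684673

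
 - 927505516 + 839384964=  - 88120552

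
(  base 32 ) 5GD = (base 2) 1011000001101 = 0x160D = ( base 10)5645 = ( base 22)bed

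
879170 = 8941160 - 8061990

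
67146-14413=52733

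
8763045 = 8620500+142545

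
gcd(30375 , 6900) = 75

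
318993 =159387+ 159606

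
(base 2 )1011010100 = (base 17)28a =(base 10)724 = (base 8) 1324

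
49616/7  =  7088= 7088.00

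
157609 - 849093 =-691484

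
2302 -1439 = 863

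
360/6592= 45/824 = 0.05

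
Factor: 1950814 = 2^1*23^1*42409^1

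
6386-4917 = 1469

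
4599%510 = 9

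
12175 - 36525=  - 24350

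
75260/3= 75260/3=25086.67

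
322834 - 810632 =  - 487798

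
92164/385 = 92164/385 = 239.39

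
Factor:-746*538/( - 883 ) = 401348/883 = 2^2*269^1*373^1*883^( - 1 )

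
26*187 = 4862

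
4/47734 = 2/23867 = 0.00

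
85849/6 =85849/6 = 14308.17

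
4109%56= 21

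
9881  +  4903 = 14784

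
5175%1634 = 273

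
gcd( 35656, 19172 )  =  4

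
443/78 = 5 +53/78 = 5.68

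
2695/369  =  7 + 112/369 = 7.30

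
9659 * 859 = 8297081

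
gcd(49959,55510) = 5551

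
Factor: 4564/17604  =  7/27  =  3^ (  -  3)*7^1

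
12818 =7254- - 5564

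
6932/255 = 27 +47/255 = 27.18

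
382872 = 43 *8904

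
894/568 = 447/284 = 1.57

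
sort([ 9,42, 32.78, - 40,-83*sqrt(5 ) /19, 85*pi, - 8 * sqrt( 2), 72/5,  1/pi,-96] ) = [ - 96, - 40,-8*sqrt(2),-83*sqrt(5)/19, 1/pi, 9 , 72/5,32.78 , 42, 85*pi ]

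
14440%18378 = 14440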